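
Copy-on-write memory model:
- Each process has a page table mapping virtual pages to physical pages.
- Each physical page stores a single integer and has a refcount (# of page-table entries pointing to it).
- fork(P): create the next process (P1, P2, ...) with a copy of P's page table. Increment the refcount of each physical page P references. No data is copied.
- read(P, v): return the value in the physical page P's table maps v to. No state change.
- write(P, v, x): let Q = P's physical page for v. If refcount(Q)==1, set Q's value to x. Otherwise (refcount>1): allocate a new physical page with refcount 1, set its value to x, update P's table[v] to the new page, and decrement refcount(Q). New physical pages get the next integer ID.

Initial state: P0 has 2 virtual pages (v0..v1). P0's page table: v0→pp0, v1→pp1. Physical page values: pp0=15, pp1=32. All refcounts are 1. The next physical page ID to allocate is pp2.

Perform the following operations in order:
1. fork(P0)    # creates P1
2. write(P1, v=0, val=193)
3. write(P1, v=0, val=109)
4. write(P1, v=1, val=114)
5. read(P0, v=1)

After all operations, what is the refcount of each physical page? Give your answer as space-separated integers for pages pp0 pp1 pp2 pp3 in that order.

Answer: 1 1 1 1

Derivation:
Op 1: fork(P0) -> P1. 2 ppages; refcounts: pp0:2 pp1:2
Op 2: write(P1, v0, 193). refcount(pp0)=2>1 -> COPY to pp2. 3 ppages; refcounts: pp0:1 pp1:2 pp2:1
Op 3: write(P1, v0, 109). refcount(pp2)=1 -> write in place. 3 ppages; refcounts: pp0:1 pp1:2 pp2:1
Op 4: write(P1, v1, 114). refcount(pp1)=2>1 -> COPY to pp3. 4 ppages; refcounts: pp0:1 pp1:1 pp2:1 pp3:1
Op 5: read(P0, v1) -> 32. No state change.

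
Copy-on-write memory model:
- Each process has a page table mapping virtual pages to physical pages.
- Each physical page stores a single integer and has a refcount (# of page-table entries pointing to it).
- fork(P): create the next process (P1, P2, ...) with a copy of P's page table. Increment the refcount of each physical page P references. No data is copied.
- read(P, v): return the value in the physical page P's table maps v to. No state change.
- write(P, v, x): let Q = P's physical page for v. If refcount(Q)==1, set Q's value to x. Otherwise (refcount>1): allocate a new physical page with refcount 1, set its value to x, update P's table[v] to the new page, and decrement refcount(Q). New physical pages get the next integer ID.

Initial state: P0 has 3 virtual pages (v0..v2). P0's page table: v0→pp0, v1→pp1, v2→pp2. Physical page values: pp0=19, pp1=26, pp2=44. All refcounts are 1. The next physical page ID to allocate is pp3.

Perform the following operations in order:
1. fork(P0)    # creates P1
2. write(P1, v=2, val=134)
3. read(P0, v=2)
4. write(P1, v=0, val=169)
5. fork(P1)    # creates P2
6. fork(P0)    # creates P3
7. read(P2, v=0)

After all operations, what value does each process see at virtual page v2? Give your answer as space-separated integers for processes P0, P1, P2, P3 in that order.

Op 1: fork(P0) -> P1. 3 ppages; refcounts: pp0:2 pp1:2 pp2:2
Op 2: write(P1, v2, 134). refcount(pp2)=2>1 -> COPY to pp3. 4 ppages; refcounts: pp0:2 pp1:2 pp2:1 pp3:1
Op 3: read(P0, v2) -> 44. No state change.
Op 4: write(P1, v0, 169). refcount(pp0)=2>1 -> COPY to pp4. 5 ppages; refcounts: pp0:1 pp1:2 pp2:1 pp3:1 pp4:1
Op 5: fork(P1) -> P2. 5 ppages; refcounts: pp0:1 pp1:3 pp2:1 pp3:2 pp4:2
Op 6: fork(P0) -> P3. 5 ppages; refcounts: pp0:2 pp1:4 pp2:2 pp3:2 pp4:2
Op 7: read(P2, v0) -> 169. No state change.
P0: v2 -> pp2 = 44
P1: v2 -> pp3 = 134
P2: v2 -> pp3 = 134
P3: v2 -> pp2 = 44

Answer: 44 134 134 44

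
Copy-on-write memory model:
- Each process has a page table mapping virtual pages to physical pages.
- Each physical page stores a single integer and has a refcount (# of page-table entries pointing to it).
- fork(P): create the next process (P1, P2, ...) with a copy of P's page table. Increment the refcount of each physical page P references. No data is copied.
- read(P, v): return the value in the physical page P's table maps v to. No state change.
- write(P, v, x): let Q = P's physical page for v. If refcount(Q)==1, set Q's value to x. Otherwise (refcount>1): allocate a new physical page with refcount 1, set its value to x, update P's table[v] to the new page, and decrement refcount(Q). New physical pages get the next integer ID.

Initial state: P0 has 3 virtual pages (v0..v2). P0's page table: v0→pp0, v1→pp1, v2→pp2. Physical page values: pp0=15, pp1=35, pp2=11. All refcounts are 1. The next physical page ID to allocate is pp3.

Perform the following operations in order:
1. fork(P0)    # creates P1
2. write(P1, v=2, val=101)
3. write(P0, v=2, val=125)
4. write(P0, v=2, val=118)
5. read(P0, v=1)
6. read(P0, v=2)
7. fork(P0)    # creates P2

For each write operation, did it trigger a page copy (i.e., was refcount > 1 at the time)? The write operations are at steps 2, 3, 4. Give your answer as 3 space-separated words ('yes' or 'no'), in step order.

Op 1: fork(P0) -> P1. 3 ppages; refcounts: pp0:2 pp1:2 pp2:2
Op 2: write(P1, v2, 101). refcount(pp2)=2>1 -> COPY to pp3. 4 ppages; refcounts: pp0:2 pp1:2 pp2:1 pp3:1
Op 3: write(P0, v2, 125). refcount(pp2)=1 -> write in place. 4 ppages; refcounts: pp0:2 pp1:2 pp2:1 pp3:1
Op 4: write(P0, v2, 118). refcount(pp2)=1 -> write in place. 4 ppages; refcounts: pp0:2 pp1:2 pp2:1 pp3:1
Op 5: read(P0, v1) -> 35. No state change.
Op 6: read(P0, v2) -> 118. No state change.
Op 7: fork(P0) -> P2. 4 ppages; refcounts: pp0:3 pp1:3 pp2:2 pp3:1

yes no no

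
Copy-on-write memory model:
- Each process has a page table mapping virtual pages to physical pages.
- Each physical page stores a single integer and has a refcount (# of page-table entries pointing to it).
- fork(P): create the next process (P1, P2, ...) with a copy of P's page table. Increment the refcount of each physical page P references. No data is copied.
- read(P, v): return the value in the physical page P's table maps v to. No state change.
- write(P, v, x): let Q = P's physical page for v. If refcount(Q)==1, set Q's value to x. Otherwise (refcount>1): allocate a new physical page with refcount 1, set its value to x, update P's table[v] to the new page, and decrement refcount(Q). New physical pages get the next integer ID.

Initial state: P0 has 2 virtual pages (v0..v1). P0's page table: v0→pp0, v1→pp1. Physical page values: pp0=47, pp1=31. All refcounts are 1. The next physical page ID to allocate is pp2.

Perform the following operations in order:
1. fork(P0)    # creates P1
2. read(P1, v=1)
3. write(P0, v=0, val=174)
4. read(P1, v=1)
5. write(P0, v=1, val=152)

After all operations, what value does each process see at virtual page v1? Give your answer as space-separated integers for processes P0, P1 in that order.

Op 1: fork(P0) -> P1. 2 ppages; refcounts: pp0:2 pp1:2
Op 2: read(P1, v1) -> 31. No state change.
Op 3: write(P0, v0, 174). refcount(pp0)=2>1 -> COPY to pp2. 3 ppages; refcounts: pp0:1 pp1:2 pp2:1
Op 4: read(P1, v1) -> 31. No state change.
Op 5: write(P0, v1, 152). refcount(pp1)=2>1 -> COPY to pp3. 4 ppages; refcounts: pp0:1 pp1:1 pp2:1 pp3:1
P0: v1 -> pp3 = 152
P1: v1 -> pp1 = 31

Answer: 152 31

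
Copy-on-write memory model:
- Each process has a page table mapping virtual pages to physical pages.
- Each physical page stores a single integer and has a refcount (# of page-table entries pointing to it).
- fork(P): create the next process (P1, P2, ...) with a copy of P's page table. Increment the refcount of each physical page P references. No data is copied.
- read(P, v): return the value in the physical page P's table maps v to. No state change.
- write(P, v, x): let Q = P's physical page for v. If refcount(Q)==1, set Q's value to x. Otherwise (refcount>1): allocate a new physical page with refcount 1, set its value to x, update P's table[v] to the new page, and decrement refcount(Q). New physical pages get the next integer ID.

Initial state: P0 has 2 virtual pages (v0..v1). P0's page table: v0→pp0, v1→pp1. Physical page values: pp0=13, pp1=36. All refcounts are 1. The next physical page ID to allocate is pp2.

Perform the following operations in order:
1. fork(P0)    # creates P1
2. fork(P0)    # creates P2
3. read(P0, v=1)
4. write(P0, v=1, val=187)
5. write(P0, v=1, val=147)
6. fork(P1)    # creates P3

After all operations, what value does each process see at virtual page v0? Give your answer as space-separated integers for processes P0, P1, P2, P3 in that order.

Answer: 13 13 13 13

Derivation:
Op 1: fork(P0) -> P1. 2 ppages; refcounts: pp0:2 pp1:2
Op 2: fork(P0) -> P2. 2 ppages; refcounts: pp0:3 pp1:3
Op 3: read(P0, v1) -> 36. No state change.
Op 4: write(P0, v1, 187). refcount(pp1)=3>1 -> COPY to pp2. 3 ppages; refcounts: pp0:3 pp1:2 pp2:1
Op 5: write(P0, v1, 147). refcount(pp2)=1 -> write in place. 3 ppages; refcounts: pp0:3 pp1:2 pp2:1
Op 6: fork(P1) -> P3. 3 ppages; refcounts: pp0:4 pp1:3 pp2:1
P0: v0 -> pp0 = 13
P1: v0 -> pp0 = 13
P2: v0 -> pp0 = 13
P3: v0 -> pp0 = 13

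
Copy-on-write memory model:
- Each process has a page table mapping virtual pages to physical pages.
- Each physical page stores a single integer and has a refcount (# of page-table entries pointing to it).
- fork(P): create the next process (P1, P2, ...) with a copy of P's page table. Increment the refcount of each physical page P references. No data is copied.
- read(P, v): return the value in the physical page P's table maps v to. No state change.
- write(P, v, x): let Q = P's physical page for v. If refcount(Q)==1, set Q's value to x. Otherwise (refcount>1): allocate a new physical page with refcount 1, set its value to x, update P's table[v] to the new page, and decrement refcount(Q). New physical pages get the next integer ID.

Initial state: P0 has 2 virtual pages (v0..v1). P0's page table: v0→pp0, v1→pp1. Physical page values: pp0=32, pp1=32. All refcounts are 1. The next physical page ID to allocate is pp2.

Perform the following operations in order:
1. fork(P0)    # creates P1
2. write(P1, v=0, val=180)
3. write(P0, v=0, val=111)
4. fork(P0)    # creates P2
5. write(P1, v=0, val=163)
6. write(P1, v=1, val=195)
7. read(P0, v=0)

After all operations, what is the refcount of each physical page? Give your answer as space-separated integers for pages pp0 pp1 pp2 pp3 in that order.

Answer: 2 2 1 1

Derivation:
Op 1: fork(P0) -> P1. 2 ppages; refcounts: pp0:2 pp1:2
Op 2: write(P1, v0, 180). refcount(pp0)=2>1 -> COPY to pp2. 3 ppages; refcounts: pp0:1 pp1:2 pp2:1
Op 3: write(P0, v0, 111). refcount(pp0)=1 -> write in place. 3 ppages; refcounts: pp0:1 pp1:2 pp2:1
Op 4: fork(P0) -> P2. 3 ppages; refcounts: pp0:2 pp1:3 pp2:1
Op 5: write(P1, v0, 163). refcount(pp2)=1 -> write in place. 3 ppages; refcounts: pp0:2 pp1:3 pp2:1
Op 6: write(P1, v1, 195). refcount(pp1)=3>1 -> COPY to pp3. 4 ppages; refcounts: pp0:2 pp1:2 pp2:1 pp3:1
Op 7: read(P0, v0) -> 111. No state change.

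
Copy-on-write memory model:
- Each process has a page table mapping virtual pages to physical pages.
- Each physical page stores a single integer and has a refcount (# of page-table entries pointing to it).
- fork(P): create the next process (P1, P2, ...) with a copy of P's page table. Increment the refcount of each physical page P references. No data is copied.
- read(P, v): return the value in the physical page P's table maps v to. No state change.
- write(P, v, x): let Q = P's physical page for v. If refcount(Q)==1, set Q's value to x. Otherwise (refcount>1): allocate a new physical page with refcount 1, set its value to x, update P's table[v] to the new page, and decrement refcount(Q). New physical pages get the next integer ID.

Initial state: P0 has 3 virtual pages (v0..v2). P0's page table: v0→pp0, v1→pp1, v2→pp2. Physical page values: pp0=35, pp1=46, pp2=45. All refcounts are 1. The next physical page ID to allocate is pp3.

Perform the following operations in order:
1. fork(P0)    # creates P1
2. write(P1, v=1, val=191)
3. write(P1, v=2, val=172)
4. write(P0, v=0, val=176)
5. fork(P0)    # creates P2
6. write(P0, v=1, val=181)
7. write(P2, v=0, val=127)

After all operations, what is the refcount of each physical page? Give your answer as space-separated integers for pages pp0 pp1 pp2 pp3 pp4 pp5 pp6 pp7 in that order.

Op 1: fork(P0) -> P1. 3 ppages; refcounts: pp0:2 pp1:2 pp2:2
Op 2: write(P1, v1, 191). refcount(pp1)=2>1 -> COPY to pp3. 4 ppages; refcounts: pp0:2 pp1:1 pp2:2 pp3:1
Op 3: write(P1, v2, 172). refcount(pp2)=2>1 -> COPY to pp4. 5 ppages; refcounts: pp0:2 pp1:1 pp2:1 pp3:1 pp4:1
Op 4: write(P0, v0, 176). refcount(pp0)=2>1 -> COPY to pp5. 6 ppages; refcounts: pp0:1 pp1:1 pp2:1 pp3:1 pp4:1 pp5:1
Op 5: fork(P0) -> P2. 6 ppages; refcounts: pp0:1 pp1:2 pp2:2 pp3:1 pp4:1 pp5:2
Op 6: write(P0, v1, 181). refcount(pp1)=2>1 -> COPY to pp6. 7 ppages; refcounts: pp0:1 pp1:1 pp2:2 pp3:1 pp4:1 pp5:2 pp6:1
Op 7: write(P2, v0, 127). refcount(pp5)=2>1 -> COPY to pp7. 8 ppages; refcounts: pp0:1 pp1:1 pp2:2 pp3:1 pp4:1 pp5:1 pp6:1 pp7:1

Answer: 1 1 2 1 1 1 1 1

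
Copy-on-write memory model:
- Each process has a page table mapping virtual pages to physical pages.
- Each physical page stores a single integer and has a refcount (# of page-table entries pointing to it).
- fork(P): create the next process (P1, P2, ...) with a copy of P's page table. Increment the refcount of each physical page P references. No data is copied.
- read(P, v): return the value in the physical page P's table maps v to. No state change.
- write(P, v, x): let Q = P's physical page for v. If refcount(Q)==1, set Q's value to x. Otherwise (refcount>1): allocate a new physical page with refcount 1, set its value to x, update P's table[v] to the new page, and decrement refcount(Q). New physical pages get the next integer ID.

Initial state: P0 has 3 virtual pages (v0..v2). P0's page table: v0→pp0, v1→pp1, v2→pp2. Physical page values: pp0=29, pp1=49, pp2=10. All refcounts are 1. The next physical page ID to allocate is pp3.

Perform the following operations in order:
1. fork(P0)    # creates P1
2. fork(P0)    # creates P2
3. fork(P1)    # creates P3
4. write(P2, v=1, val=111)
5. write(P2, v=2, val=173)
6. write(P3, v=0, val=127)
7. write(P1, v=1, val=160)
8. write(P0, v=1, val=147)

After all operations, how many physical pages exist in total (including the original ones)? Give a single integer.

Answer: 8

Derivation:
Op 1: fork(P0) -> P1. 3 ppages; refcounts: pp0:2 pp1:2 pp2:2
Op 2: fork(P0) -> P2. 3 ppages; refcounts: pp0:3 pp1:3 pp2:3
Op 3: fork(P1) -> P3. 3 ppages; refcounts: pp0:4 pp1:4 pp2:4
Op 4: write(P2, v1, 111). refcount(pp1)=4>1 -> COPY to pp3. 4 ppages; refcounts: pp0:4 pp1:3 pp2:4 pp3:1
Op 5: write(P2, v2, 173). refcount(pp2)=4>1 -> COPY to pp4. 5 ppages; refcounts: pp0:4 pp1:3 pp2:3 pp3:1 pp4:1
Op 6: write(P3, v0, 127). refcount(pp0)=4>1 -> COPY to pp5. 6 ppages; refcounts: pp0:3 pp1:3 pp2:3 pp3:1 pp4:1 pp5:1
Op 7: write(P1, v1, 160). refcount(pp1)=3>1 -> COPY to pp6. 7 ppages; refcounts: pp0:3 pp1:2 pp2:3 pp3:1 pp4:1 pp5:1 pp6:1
Op 8: write(P0, v1, 147). refcount(pp1)=2>1 -> COPY to pp7. 8 ppages; refcounts: pp0:3 pp1:1 pp2:3 pp3:1 pp4:1 pp5:1 pp6:1 pp7:1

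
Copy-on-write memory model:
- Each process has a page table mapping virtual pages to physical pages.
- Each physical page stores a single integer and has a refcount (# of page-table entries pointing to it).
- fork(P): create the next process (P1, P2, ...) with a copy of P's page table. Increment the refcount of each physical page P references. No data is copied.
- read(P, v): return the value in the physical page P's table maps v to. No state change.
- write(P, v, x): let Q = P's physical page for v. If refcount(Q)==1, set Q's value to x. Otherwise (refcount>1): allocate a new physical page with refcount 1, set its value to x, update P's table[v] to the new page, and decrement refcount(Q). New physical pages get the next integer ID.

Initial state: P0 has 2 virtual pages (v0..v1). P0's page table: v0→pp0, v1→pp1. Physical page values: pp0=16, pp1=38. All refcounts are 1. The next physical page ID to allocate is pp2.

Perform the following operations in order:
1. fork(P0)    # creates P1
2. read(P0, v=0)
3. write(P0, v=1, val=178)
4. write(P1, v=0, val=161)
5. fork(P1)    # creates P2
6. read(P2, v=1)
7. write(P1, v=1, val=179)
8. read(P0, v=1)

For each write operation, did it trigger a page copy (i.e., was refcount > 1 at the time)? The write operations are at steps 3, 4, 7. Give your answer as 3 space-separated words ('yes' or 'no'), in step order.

Op 1: fork(P0) -> P1. 2 ppages; refcounts: pp0:2 pp1:2
Op 2: read(P0, v0) -> 16. No state change.
Op 3: write(P0, v1, 178). refcount(pp1)=2>1 -> COPY to pp2. 3 ppages; refcounts: pp0:2 pp1:1 pp2:1
Op 4: write(P1, v0, 161). refcount(pp0)=2>1 -> COPY to pp3. 4 ppages; refcounts: pp0:1 pp1:1 pp2:1 pp3:1
Op 5: fork(P1) -> P2. 4 ppages; refcounts: pp0:1 pp1:2 pp2:1 pp3:2
Op 6: read(P2, v1) -> 38. No state change.
Op 7: write(P1, v1, 179). refcount(pp1)=2>1 -> COPY to pp4. 5 ppages; refcounts: pp0:1 pp1:1 pp2:1 pp3:2 pp4:1
Op 8: read(P0, v1) -> 178. No state change.

yes yes yes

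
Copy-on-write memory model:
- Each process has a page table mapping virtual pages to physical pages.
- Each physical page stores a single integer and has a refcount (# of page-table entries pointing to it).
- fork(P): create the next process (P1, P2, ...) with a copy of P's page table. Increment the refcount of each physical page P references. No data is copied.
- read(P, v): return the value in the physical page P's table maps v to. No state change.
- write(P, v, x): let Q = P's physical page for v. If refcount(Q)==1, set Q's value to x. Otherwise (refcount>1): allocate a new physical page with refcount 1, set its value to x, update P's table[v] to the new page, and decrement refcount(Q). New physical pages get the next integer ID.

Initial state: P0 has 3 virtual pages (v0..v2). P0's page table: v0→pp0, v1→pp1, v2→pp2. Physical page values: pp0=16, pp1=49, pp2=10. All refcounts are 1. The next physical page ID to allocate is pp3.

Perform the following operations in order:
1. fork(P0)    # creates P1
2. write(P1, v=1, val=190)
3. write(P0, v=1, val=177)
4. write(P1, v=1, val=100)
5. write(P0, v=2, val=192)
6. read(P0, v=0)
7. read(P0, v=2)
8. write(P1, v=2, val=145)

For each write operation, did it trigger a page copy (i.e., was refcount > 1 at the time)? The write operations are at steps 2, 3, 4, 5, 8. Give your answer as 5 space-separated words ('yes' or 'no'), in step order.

Op 1: fork(P0) -> P1. 3 ppages; refcounts: pp0:2 pp1:2 pp2:2
Op 2: write(P1, v1, 190). refcount(pp1)=2>1 -> COPY to pp3. 4 ppages; refcounts: pp0:2 pp1:1 pp2:2 pp3:1
Op 3: write(P0, v1, 177). refcount(pp1)=1 -> write in place. 4 ppages; refcounts: pp0:2 pp1:1 pp2:2 pp3:1
Op 4: write(P1, v1, 100). refcount(pp3)=1 -> write in place. 4 ppages; refcounts: pp0:2 pp1:1 pp2:2 pp3:1
Op 5: write(P0, v2, 192). refcount(pp2)=2>1 -> COPY to pp4. 5 ppages; refcounts: pp0:2 pp1:1 pp2:1 pp3:1 pp4:1
Op 6: read(P0, v0) -> 16. No state change.
Op 7: read(P0, v2) -> 192. No state change.
Op 8: write(P1, v2, 145). refcount(pp2)=1 -> write in place. 5 ppages; refcounts: pp0:2 pp1:1 pp2:1 pp3:1 pp4:1

yes no no yes no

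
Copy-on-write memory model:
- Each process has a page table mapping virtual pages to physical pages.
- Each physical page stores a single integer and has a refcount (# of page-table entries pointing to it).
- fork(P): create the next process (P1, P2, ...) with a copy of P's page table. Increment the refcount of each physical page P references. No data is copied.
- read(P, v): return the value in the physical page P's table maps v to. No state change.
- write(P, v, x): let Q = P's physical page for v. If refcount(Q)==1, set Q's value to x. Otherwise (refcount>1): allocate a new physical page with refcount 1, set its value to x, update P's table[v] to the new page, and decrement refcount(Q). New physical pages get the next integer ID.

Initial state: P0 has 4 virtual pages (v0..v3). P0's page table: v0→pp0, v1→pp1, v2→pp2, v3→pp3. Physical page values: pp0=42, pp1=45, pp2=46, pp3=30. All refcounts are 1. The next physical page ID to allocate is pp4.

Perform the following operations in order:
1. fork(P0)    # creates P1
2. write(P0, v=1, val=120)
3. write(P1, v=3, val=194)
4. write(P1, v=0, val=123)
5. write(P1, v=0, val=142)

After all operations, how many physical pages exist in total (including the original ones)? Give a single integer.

Answer: 7

Derivation:
Op 1: fork(P0) -> P1. 4 ppages; refcounts: pp0:2 pp1:2 pp2:2 pp3:2
Op 2: write(P0, v1, 120). refcount(pp1)=2>1 -> COPY to pp4. 5 ppages; refcounts: pp0:2 pp1:1 pp2:2 pp3:2 pp4:1
Op 3: write(P1, v3, 194). refcount(pp3)=2>1 -> COPY to pp5. 6 ppages; refcounts: pp0:2 pp1:1 pp2:2 pp3:1 pp4:1 pp5:1
Op 4: write(P1, v0, 123). refcount(pp0)=2>1 -> COPY to pp6. 7 ppages; refcounts: pp0:1 pp1:1 pp2:2 pp3:1 pp4:1 pp5:1 pp6:1
Op 5: write(P1, v0, 142). refcount(pp6)=1 -> write in place. 7 ppages; refcounts: pp0:1 pp1:1 pp2:2 pp3:1 pp4:1 pp5:1 pp6:1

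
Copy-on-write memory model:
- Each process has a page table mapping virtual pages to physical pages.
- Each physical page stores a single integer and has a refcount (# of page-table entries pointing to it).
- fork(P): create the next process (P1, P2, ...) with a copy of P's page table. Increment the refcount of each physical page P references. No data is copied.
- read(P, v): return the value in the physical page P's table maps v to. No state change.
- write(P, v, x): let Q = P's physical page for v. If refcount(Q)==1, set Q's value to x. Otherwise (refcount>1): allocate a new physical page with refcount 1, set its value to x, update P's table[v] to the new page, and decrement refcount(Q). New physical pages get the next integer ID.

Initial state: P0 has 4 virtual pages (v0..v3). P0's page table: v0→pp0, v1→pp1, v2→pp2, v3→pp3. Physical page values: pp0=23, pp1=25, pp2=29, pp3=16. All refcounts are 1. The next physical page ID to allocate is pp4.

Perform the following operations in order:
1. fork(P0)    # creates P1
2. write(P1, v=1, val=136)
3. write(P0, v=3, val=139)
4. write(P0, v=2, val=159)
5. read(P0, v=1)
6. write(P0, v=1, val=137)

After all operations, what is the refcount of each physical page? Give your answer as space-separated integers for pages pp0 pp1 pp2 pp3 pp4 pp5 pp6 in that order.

Answer: 2 1 1 1 1 1 1

Derivation:
Op 1: fork(P0) -> P1. 4 ppages; refcounts: pp0:2 pp1:2 pp2:2 pp3:2
Op 2: write(P1, v1, 136). refcount(pp1)=2>1 -> COPY to pp4. 5 ppages; refcounts: pp0:2 pp1:1 pp2:2 pp3:2 pp4:1
Op 3: write(P0, v3, 139). refcount(pp3)=2>1 -> COPY to pp5. 6 ppages; refcounts: pp0:2 pp1:1 pp2:2 pp3:1 pp4:1 pp5:1
Op 4: write(P0, v2, 159). refcount(pp2)=2>1 -> COPY to pp6. 7 ppages; refcounts: pp0:2 pp1:1 pp2:1 pp3:1 pp4:1 pp5:1 pp6:1
Op 5: read(P0, v1) -> 25. No state change.
Op 6: write(P0, v1, 137). refcount(pp1)=1 -> write in place. 7 ppages; refcounts: pp0:2 pp1:1 pp2:1 pp3:1 pp4:1 pp5:1 pp6:1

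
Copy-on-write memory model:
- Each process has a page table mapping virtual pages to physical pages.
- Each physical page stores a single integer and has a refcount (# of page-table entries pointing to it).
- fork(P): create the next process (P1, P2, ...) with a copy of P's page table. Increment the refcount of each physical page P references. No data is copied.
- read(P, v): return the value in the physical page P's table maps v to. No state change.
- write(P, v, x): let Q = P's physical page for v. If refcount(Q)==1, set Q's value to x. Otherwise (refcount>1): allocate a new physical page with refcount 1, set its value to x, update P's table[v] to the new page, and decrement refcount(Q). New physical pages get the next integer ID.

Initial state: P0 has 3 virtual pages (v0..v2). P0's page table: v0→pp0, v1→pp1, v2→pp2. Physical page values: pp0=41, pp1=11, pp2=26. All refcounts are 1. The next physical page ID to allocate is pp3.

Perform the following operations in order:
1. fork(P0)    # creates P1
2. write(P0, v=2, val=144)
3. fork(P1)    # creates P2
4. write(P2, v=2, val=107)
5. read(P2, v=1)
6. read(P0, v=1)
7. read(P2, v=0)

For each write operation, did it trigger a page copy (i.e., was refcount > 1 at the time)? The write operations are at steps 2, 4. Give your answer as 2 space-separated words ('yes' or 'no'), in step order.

Op 1: fork(P0) -> P1. 3 ppages; refcounts: pp0:2 pp1:2 pp2:2
Op 2: write(P0, v2, 144). refcount(pp2)=2>1 -> COPY to pp3. 4 ppages; refcounts: pp0:2 pp1:2 pp2:1 pp3:1
Op 3: fork(P1) -> P2. 4 ppages; refcounts: pp0:3 pp1:3 pp2:2 pp3:1
Op 4: write(P2, v2, 107). refcount(pp2)=2>1 -> COPY to pp4. 5 ppages; refcounts: pp0:3 pp1:3 pp2:1 pp3:1 pp4:1
Op 5: read(P2, v1) -> 11. No state change.
Op 6: read(P0, v1) -> 11. No state change.
Op 7: read(P2, v0) -> 41. No state change.

yes yes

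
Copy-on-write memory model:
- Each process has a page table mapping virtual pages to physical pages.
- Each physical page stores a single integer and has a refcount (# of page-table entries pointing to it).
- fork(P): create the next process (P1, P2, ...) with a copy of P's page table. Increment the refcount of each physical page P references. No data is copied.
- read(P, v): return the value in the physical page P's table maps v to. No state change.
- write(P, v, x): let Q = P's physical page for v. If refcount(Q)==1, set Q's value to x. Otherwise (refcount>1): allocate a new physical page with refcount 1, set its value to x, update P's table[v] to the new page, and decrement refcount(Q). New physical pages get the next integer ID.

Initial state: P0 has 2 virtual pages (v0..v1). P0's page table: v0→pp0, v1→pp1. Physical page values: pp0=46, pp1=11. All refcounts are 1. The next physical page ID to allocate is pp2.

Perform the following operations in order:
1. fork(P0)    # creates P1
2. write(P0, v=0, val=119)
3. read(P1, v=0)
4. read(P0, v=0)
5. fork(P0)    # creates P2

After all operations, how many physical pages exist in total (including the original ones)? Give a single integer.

Answer: 3

Derivation:
Op 1: fork(P0) -> P1. 2 ppages; refcounts: pp0:2 pp1:2
Op 2: write(P0, v0, 119). refcount(pp0)=2>1 -> COPY to pp2. 3 ppages; refcounts: pp0:1 pp1:2 pp2:1
Op 3: read(P1, v0) -> 46. No state change.
Op 4: read(P0, v0) -> 119. No state change.
Op 5: fork(P0) -> P2. 3 ppages; refcounts: pp0:1 pp1:3 pp2:2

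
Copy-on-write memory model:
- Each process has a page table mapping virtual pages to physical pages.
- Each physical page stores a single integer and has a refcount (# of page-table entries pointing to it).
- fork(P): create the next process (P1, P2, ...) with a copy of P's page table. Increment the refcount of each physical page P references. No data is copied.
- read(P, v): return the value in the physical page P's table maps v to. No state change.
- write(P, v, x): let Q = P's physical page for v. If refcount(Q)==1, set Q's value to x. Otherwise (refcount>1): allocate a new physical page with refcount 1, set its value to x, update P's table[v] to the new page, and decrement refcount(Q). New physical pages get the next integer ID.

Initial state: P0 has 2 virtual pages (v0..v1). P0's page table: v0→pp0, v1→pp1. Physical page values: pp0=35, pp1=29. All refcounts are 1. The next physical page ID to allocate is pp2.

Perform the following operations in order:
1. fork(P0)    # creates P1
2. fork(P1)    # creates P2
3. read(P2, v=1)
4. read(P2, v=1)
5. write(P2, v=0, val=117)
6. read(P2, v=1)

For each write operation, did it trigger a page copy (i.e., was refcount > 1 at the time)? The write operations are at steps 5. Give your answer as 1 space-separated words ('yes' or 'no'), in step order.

Op 1: fork(P0) -> P1. 2 ppages; refcounts: pp0:2 pp1:2
Op 2: fork(P1) -> P2. 2 ppages; refcounts: pp0:3 pp1:3
Op 3: read(P2, v1) -> 29. No state change.
Op 4: read(P2, v1) -> 29. No state change.
Op 5: write(P2, v0, 117). refcount(pp0)=3>1 -> COPY to pp2. 3 ppages; refcounts: pp0:2 pp1:3 pp2:1
Op 6: read(P2, v1) -> 29. No state change.

yes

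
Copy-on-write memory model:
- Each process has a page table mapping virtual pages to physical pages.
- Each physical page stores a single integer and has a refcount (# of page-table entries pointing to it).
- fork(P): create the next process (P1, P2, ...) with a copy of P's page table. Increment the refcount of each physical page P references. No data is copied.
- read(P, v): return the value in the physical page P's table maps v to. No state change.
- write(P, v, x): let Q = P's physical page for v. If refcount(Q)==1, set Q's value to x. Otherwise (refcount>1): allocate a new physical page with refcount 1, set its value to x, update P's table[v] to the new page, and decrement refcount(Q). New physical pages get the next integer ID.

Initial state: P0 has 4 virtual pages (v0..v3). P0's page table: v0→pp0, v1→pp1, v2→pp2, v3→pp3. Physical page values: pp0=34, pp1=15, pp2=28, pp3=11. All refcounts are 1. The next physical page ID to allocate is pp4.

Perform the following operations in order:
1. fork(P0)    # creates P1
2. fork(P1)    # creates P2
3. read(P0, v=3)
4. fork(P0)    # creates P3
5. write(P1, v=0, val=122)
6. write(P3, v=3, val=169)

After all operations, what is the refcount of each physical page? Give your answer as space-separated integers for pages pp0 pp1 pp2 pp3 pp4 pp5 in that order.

Answer: 3 4 4 3 1 1

Derivation:
Op 1: fork(P0) -> P1. 4 ppages; refcounts: pp0:2 pp1:2 pp2:2 pp3:2
Op 2: fork(P1) -> P2. 4 ppages; refcounts: pp0:3 pp1:3 pp2:3 pp3:3
Op 3: read(P0, v3) -> 11. No state change.
Op 4: fork(P0) -> P3. 4 ppages; refcounts: pp0:4 pp1:4 pp2:4 pp3:4
Op 5: write(P1, v0, 122). refcount(pp0)=4>1 -> COPY to pp4. 5 ppages; refcounts: pp0:3 pp1:4 pp2:4 pp3:4 pp4:1
Op 6: write(P3, v3, 169). refcount(pp3)=4>1 -> COPY to pp5. 6 ppages; refcounts: pp0:3 pp1:4 pp2:4 pp3:3 pp4:1 pp5:1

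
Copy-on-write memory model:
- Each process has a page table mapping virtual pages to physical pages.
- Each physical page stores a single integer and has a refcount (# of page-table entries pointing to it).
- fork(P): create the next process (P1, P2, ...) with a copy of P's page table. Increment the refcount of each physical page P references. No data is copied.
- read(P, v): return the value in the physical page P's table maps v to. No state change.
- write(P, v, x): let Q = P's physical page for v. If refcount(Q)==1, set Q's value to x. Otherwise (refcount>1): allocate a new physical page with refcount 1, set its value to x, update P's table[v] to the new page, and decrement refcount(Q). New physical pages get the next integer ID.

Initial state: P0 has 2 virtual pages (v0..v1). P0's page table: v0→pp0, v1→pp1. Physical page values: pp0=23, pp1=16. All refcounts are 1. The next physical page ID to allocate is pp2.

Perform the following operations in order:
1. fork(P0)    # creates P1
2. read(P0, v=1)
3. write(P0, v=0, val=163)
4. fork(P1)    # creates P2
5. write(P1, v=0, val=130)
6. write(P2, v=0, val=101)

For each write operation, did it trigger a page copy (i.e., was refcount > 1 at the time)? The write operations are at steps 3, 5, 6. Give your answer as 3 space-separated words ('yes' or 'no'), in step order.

Op 1: fork(P0) -> P1. 2 ppages; refcounts: pp0:2 pp1:2
Op 2: read(P0, v1) -> 16. No state change.
Op 3: write(P0, v0, 163). refcount(pp0)=2>1 -> COPY to pp2. 3 ppages; refcounts: pp0:1 pp1:2 pp2:1
Op 4: fork(P1) -> P2. 3 ppages; refcounts: pp0:2 pp1:3 pp2:1
Op 5: write(P1, v0, 130). refcount(pp0)=2>1 -> COPY to pp3. 4 ppages; refcounts: pp0:1 pp1:3 pp2:1 pp3:1
Op 6: write(P2, v0, 101). refcount(pp0)=1 -> write in place. 4 ppages; refcounts: pp0:1 pp1:3 pp2:1 pp3:1

yes yes no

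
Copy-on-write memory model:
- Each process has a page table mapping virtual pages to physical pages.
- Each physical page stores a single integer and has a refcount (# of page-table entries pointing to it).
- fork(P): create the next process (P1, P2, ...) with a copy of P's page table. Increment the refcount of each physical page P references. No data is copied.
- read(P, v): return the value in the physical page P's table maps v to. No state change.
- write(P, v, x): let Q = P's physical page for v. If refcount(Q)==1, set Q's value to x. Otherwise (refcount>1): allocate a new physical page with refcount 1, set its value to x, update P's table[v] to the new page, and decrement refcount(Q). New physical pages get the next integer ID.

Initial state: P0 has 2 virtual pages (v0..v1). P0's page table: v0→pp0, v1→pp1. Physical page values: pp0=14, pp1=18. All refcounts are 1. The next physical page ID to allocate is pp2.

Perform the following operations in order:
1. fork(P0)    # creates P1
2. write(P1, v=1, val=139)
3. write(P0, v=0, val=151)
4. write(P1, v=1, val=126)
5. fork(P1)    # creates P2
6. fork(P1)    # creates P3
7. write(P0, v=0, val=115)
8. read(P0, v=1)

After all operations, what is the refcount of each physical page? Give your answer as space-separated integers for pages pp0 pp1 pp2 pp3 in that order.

Op 1: fork(P0) -> P1. 2 ppages; refcounts: pp0:2 pp1:2
Op 2: write(P1, v1, 139). refcount(pp1)=2>1 -> COPY to pp2. 3 ppages; refcounts: pp0:2 pp1:1 pp2:1
Op 3: write(P0, v0, 151). refcount(pp0)=2>1 -> COPY to pp3. 4 ppages; refcounts: pp0:1 pp1:1 pp2:1 pp3:1
Op 4: write(P1, v1, 126). refcount(pp2)=1 -> write in place. 4 ppages; refcounts: pp0:1 pp1:1 pp2:1 pp3:1
Op 5: fork(P1) -> P2. 4 ppages; refcounts: pp0:2 pp1:1 pp2:2 pp3:1
Op 6: fork(P1) -> P3. 4 ppages; refcounts: pp0:3 pp1:1 pp2:3 pp3:1
Op 7: write(P0, v0, 115). refcount(pp3)=1 -> write in place. 4 ppages; refcounts: pp0:3 pp1:1 pp2:3 pp3:1
Op 8: read(P0, v1) -> 18. No state change.

Answer: 3 1 3 1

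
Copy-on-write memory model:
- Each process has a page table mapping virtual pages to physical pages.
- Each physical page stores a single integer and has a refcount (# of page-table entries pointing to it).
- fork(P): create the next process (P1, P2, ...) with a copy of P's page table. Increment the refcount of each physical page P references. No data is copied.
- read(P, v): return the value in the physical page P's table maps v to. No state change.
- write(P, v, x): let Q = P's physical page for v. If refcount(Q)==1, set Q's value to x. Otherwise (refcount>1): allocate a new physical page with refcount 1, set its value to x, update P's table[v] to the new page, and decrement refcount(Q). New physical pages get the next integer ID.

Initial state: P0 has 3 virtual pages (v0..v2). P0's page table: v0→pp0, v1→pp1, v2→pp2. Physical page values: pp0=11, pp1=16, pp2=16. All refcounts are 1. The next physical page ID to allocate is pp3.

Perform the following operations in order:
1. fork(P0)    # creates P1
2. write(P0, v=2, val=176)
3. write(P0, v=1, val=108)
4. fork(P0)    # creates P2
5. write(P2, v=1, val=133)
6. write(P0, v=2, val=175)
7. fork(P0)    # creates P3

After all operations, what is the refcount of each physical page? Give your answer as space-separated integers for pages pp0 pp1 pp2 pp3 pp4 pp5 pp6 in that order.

Answer: 4 1 1 1 2 1 2

Derivation:
Op 1: fork(P0) -> P1. 3 ppages; refcounts: pp0:2 pp1:2 pp2:2
Op 2: write(P0, v2, 176). refcount(pp2)=2>1 -> COPY to pp3. 4 ppages; refcounts: pp0:2 pp1:2 pp2:1 pp3:1
Op 3: write(P0, v1, 108). refcount(pp1)=2>1 -> COPY to pp4. 5 ppages; refcounts: pp0:2 pp1:1 pp2:1 pp3:1 pp4:1
Op 4: fork(P0) -> P2. 5 ppages; refcounts: pp0:3 pp1:1 pp2:1 pp3:2 pp4:2
Op 5: write(P2, v1, 133). refcount(pp4)=2>1 -> COPY to pp5. 6 ppages; refcounts: pp0:3 pp1:1 pp2:1 pp3:2 pp4:1 pp5:1
Op 6: write(P0, v2, 175). refcount(pp3)=2>1 -> COPY to pp6. 7 ppages; refcounts: pp0:3 pp1:1 pp2:1 pp3:1 pp4:1 pp5:1 pp6:1
Op 7: fork(P0) -> P3. 7 ppages; refcounts: pp0:4 pp1:1 pp2:1 pp3:1 pp4:2 pp5:1 pp6:2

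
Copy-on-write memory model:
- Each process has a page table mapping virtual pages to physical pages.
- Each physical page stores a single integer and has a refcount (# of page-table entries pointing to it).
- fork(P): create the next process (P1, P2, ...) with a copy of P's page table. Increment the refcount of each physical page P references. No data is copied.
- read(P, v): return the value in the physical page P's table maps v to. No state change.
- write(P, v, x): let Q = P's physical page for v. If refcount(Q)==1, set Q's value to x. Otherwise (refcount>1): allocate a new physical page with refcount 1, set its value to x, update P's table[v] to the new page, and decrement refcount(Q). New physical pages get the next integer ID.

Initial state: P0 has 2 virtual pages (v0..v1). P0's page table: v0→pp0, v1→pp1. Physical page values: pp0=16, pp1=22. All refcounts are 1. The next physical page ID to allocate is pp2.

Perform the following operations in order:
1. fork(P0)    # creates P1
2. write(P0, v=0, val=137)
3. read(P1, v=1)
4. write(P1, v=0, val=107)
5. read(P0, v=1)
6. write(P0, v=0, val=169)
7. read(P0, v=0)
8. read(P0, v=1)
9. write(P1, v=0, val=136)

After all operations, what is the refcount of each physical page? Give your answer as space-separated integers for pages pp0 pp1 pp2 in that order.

Answer: 1 2 1

Derivation:
Op 1: fork(P0) -> P1. 2 ppages; refcounts: pp0:2 pp1:2
Op 2: write(P0, v0, 137). refcount(pp0)=2>1 -> COPY to pp2. 3 ppages; refcounts: pp0:1 pp1:2 pp2:1
Op 3: read(P1, v1) -> 22. No state change.
Op 4: write(P1, v0, 107). refcount(pp0)=1 -> write in place. 3 ppages; refcounts: pp0:1 pp1:2 pp2:1
Op 5: read(P0, v1) -> 22. No state change.
Op 6: write(P0, v0, 169). refcount(pp2)=1 -> write in place. 3 ppages; refcounts: pp0:1 pp1:2 pp2:1
Op 7: read(P0, v0) -> 169. No state change.
Op 8: read(P0, v1) -> 22. No state change.
Op 9: write(P1, v0, 136). refcount(pp0)=1 -> write in place. 3 ppages; refcounts: pp0:1 pp1:2 pp2:1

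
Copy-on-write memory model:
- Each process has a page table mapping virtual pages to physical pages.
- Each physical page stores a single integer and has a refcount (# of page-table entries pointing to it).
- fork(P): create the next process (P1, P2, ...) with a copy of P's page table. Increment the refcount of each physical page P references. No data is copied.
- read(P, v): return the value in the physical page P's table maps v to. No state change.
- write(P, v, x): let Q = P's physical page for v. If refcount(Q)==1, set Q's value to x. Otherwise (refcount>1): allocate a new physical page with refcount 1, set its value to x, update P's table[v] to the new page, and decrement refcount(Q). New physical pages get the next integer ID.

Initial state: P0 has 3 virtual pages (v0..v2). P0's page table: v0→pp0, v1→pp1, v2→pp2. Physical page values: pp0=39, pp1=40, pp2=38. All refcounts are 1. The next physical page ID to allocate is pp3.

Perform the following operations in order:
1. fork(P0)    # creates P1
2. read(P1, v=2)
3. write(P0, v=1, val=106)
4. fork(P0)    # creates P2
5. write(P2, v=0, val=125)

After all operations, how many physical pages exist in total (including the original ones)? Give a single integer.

Answer: 5

Derivation:
Op 1: fork(P0) -> P1. 3 ppages; refcounts: pp0:2 pp1:2 pp2:2
Op 2: read(P1, v2) -> 38. No state change.
Op 3: write(P0, v1, 106). refcount(pp1)=2>1 -> COPY to pp3. 4 ppages; refcounts: pp0:2 pp1:1 pp2:2 pp3:1
Op 4: fork(P0) -> P2. 4 ppages; refcounts: pp0:3 pp1:1 pp2:3 pp3:2
Op 5: write(P2, v0, 125). refcount(pp0)=3>1 -> COPY to pp4. 5 ppages; refcounts: pp0:2 pp1:1 pp2:3 pp3:2 pp4:1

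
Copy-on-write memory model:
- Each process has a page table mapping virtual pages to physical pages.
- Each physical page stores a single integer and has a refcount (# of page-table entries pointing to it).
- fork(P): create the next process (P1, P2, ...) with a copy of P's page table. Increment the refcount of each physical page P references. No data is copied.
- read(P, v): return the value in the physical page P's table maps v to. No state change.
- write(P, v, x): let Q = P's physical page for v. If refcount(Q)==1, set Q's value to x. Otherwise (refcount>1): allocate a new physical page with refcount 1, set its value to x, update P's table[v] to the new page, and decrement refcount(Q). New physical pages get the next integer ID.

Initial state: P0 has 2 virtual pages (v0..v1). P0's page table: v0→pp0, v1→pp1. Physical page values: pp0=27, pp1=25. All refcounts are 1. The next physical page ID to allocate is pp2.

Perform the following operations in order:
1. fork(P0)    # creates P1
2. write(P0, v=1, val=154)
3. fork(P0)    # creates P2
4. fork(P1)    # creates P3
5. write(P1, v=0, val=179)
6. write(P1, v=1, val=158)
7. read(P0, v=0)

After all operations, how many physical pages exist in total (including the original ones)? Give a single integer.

Op 1: fork(P0) -> P1. 2 ppages; refcounts: pp0:2 pp1:2
Op 2: write(P0, v1, 154). refcount(pp1)=2>1 -> COPY to pp2. 3 ppages; refcounts: pp0:2 pp1:1 pp2:1
Op 3: fork(P0) -> P2. 3 ppages; refcounts: pp0:3 pp1:1 pp2:2
Op 4: fork(P1) -> P3. 3 ppages; refcounts: pp0:4 pp1:2 pp2:2
Op 5: write(P1, v0, 179). refcount(pp0)=4>1 -> COPY to pp3. 4 ppages; refcounts: pp0:3 pp1:2 pp2:2 pp3:1
Op 6: write(P1, v1, 158). refcount(pp1)=2>1 -> COPY to pp4. 5 ppages; refcounts: pp0:3 pp1:1 pp2:2 pp3:1 pp4:1
Op 7: read(P0, v0) -> 27. No state change.

Answer: 5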